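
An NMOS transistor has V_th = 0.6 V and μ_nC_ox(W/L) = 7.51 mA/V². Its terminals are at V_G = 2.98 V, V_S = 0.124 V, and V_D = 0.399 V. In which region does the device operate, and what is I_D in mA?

Triode; I_D = 4.38 mA

V_GS = V_G − V_S = 2.98 − 0.124 = 2.86 V; V_DS = V_D − V_S = 0.399 − 0.124 = 0.275 V.
V_ov = V_GS − V_th = 2.86 − 0.6 = 2.26 V.
Since V_DS = 0.275 V < V_ov = 2.26 V, the device is in the triode region.
I_D = k_n [V_ov · V_DS − ½ V_DS²] = 7.51 × [2.26 × 0.275 − 0.5 × 0.275²] = 4.38 mA.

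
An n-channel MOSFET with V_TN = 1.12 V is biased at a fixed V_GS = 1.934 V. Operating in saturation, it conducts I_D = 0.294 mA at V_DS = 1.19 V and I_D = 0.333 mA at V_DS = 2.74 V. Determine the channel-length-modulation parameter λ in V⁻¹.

With V_GS fixed, I_D ∝ (1 + λ V_DS) in saturation, so I_D2/I_D1 = (1 + λ V_DS2)/(1 + λ V_DS1).
0.333/0.294 = 1.133 = (1 + 2.74 λ)/(1 + 1.19 λ).
Solving: λ (I_D1 V_DS2 − I_D2 V_DS1) = I_D2 − I_D1, so λ = (0.333 − 0.294) / (0.294 × 2.74 − 0.333 × 1.19) = 0.039 / 0.409 = 0.0953 V⁻¹.

λ = 0.0953 V⁻¹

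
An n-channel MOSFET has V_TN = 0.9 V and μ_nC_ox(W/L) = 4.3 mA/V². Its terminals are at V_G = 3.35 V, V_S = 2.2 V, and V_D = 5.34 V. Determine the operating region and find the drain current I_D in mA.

V_GS = V_G − V_S = 3.35 − 2.2 = 1.15 V; V_DS = V_D − V_S = 5.34 − 2.2 = 3.14 V.
V_ov = V_GS − V_TN = 1.15 − 0.9 = 0.25 V.
Since V_DS = 3.14 V ≥ V_ov = 0.25 V, the device is in saturation.
I_D = ½ k_n V_ov² = 0.5 × 4.3 × 0.25² = 0.134 mA.

Saturation; I_D = 0.134 mA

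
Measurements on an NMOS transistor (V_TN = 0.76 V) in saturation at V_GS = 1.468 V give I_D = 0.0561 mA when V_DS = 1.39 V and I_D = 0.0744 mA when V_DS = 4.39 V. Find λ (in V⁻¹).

With V_GS fixed, I_D ∝ (1 + λ V_DS) in saturation, so I_D2/I_D1 = (1 + λ V_DS2)/(1 + λ V_DS1).
0.0744/0.0561 = 1.326 = (1 + 4.39 λ)/(1 + 1.39 λ).
Solving: λ (I_D1 V_DS2 − I_D2 V_DS1) = I_D2 − I_D1, so λ = (0.0744 − 0.0561) / (0.0561 × 4.39 − 0.0744 × 1.39) = 0.0183 / 0.143 = 0.128 V⁻¹.

λ = 0.128 V⁻¹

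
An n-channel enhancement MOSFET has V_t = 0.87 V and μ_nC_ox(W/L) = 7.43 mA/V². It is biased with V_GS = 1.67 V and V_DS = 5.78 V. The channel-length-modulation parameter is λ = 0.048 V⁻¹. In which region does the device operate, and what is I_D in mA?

Saturation; I_D = 3.04 mA

V_ov = V_GS − V_t = 1.67 − 0.87 = 0.8 V.
Since V_DS = 5.78 V ≥ V_ov = 0.8 V, the device is in saturation.
I_D = ½ k_n V_ov² (1 + λ V_DS) = 0.5 × 7.43 × 0.8² × (1 + 0.048 × 5.78) = 3.04 mA.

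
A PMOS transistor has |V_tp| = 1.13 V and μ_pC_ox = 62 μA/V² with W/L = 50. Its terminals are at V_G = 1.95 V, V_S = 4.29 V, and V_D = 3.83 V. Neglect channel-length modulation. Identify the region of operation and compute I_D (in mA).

Triode; I_D = 1.40 mA

V_SG = V_S − V_G = 4.29 − 1.95 = 2.34 V; V_SD = V_S − V_D = 4.29 − 3.83 = 0.46 V.
k_p = μ_pC_ox · (W/L) = 3.1 mA/V².
V_ov = V_SG − |V_tp| = 2.34 − 1.13 = 1.21 V.
Since V_SD = 0.46 V < V_ov = 1.21 V, the device is in the triode region.
I_D = k_p [V_ov · V_SD − ½ V_SD²] = 3.1 × [1.21 × 0.46 − 0.5 × 0.46²] = 1.4 mA.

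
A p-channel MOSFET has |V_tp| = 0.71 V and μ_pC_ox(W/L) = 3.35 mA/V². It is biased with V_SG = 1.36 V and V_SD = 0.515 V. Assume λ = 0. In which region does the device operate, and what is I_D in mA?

Triode; I_D = 0.677 mA

V_ov = V_SG − |V_tp| = 1.36 − 0.71 = 0.65 V.
Since V_SD = 0.515 V < V_ov = 0.65 V, the device is in the triode region.
I_D = k_p [V_ov · V_SD − ½ V_SD²] = 3.35 × [0.65 × 0.515 − 0.5 × 0.515²] = 0.677 mA.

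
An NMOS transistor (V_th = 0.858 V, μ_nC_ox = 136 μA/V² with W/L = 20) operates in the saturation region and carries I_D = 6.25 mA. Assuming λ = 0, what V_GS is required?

k_n = μ_nC_ox · (W/L) = 2.72 mA/V².
In saturation I_D = ½ k_n (V_GS − V_th)², so V_GS − V_th = √(2 I_D / k_n) = √(2 × 6.25 / 2.72) = 2.14 V.
V_GS = 0.858 + 2.14 = 3 V.

V_GS = 3.00 V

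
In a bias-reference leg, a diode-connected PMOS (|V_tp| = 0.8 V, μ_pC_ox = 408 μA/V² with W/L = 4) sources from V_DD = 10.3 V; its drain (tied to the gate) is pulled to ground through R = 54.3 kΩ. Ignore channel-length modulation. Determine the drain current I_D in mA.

With gate tied to drain, V_SG = V_SD ≥ V_SG − |V_tp|, so the device is in saturation.
k_p = μ_pC_ox · (W/L) = 1.632 mA/V².
KCL at the drain: ½ k_p (V_SG − |V_tp|)² = (V_DD − V_SG)/R.
Let x = V_SG − 0.8. Then 44.3 x² + x − 9.5 = 0, giving x = 0.452 V (positive root), so V_SG = 1.25 V.
I_D = (V_DD − V_SG)/R = (10.3 − 1.25) / 54.3 = 0.167 mA.

I_D = 0.167 mA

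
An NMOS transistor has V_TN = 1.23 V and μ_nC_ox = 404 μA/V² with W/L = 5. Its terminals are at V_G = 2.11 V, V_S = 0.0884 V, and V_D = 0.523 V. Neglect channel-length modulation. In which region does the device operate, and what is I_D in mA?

V_GS = V_G − V_S = 2.11 − 0.0884 = 2.02 V; V_DS = V_D − V_S = 0.523 − 0.0884 = 0.435 V.
k_n = μ_nC_ox · (W/L) = 2.02 mA/V².
V_ov = V_GS − V_TN = 2.02 − 1.23 = 0.792 V.
Since V_DS = 0.435 V < V_ov = 0.792 V, the device is in the triode region.
I_D = k_n [V_ov · V_DS − ½ V_DS²] = 2.02 × [0.792 × 0.435 − 0.5 × 0.435²] = 0.504 mA.

Triode; I_D = 0.504 mA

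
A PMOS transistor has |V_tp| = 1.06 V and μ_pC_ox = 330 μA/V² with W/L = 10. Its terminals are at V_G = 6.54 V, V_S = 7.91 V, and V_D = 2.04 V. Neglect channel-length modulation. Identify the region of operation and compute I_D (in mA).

Saturation; I_D = 0.159 mA

V_SG = V_S − V_G = 7.91 − 6.54 = 1.37 V; V_SD = V_S − V_D = 7.91 − 2.04 = 5.87 V.
k_p = μ_pC_ox · (W/L) = 3.3 mA/V².
V_ov = V_SG − |V_tp| = 1.37 − 1.06 = 0.31 V.
Since V_SD = 5.87 V ≥ V_ov = 0.31 V, the device is in saturation.
I_D = ½ k_p V_ov² = 0.5 × 3.3 × 0.31² = 0.159 mA.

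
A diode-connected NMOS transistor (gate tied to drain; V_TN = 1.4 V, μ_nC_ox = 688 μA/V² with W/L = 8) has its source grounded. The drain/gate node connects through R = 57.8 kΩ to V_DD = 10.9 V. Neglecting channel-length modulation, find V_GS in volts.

With gate tied to drain, V_GS = V_DS ≥ V_GS − V_TN, so the device is in saturation.
k_n = μ_nC_ox · (W/L) = 5.504 mA/V².
KCL at the drain: ½ k_n (V_GS − V_TN)² = (V_DD − V_GS)/R.
Let x = V_GS − 1.4. Then 159 x² + x − 9.5 = 0, giving x = 0.241 V (positive root), so V_GS = 1.64 V.
I_D = (V_DD − V_GS)/R = (10.9 − 1.64) / 57.8 = 0.16 mA.

V_GS = 1.64 V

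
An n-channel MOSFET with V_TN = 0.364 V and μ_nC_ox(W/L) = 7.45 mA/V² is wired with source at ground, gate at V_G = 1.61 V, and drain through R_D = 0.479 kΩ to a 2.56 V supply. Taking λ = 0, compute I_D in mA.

V_GS = V_G = 1.61 V, so V_ov = 1.61 − 0.364 = 1.25 V.
Assume saturation: I_D = ½ k_n V_ov² = 0.5 × 7.45 × 1.25² = 5.78 mA, giving V_DS = V_DD − I_D R_D = 2.56 − 5.78 × 0.479 = -0.21 V.
But -0.21 V < V_ov = 1.25 V, so the device is actually in triode.
In triode I_D = k_n[V_ov V_DS − ½ V_DS²] and I_D = (V_DD − V_DS)/R_D. Equating: 1.78 V_DS² − 5.446 V_DS + 2.56 = 0, giving V_DS = 0.58 V (the root below V_ov).
I_D = (2.56 − 0.58) / 0.479 = 4.13 mA.

I_D = 4.13 mA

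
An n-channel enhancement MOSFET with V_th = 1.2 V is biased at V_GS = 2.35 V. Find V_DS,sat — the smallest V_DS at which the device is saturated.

V_DS,sat = 1.15 V

The boundary between triode and saturation is V_DS = V_GS − V_th = V_ov.
V_ov = 2.35 − 1.2 = 1.15 V.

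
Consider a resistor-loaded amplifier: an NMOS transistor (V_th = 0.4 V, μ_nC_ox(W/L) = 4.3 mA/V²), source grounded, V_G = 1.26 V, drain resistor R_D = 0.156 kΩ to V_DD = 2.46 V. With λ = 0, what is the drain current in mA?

I_D = 1.59 mA

V_GS = V_G = 1.26 V, so V_ov = 1.26 − 0.4 = 0.86 V.
Assume saturation: I_D = ½ k_n V_ov² = 0.5 × 4.3 × 0.86² = 1.59 mA, giving V_DS = V_DD − I_D R_D = 2.46 − 1.59 × 0.156 = 2.21 V.
V_DS = 2.21 V ≥ V_ov = 0.86 V, confirming saturation.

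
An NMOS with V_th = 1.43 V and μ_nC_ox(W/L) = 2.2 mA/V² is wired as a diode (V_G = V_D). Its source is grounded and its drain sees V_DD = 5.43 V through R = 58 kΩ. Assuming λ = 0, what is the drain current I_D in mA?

I_D = 0.0648 mA

With gate tied to drain, V_GS = V_DS ≥ V_GS − V_th, so the device is in saturation.
KCL at the drain: ½ k_n (V_GS − V_th)² = (V_DD − V_GS)/R.
Let x = V_GS − 1.43. Then 63.8 x² + x − 4 = 0, giving x = 0.243 V (positive root), so V_GS = 1.67 V.
I_D = (V_DD − V_GS)/R = (5.43 − 1.67) / 58 = 0.0648 mA.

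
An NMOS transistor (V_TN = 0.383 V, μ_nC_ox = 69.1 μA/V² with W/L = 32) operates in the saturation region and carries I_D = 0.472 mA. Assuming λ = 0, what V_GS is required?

k_n = μ_nC_ox · (W/L) = 2.211 mA/V².
In saturation I_D = ½ k_n (V_GS − V_TN)², so V_GS − V_TN = √(2 I_D / k_n) = √(2 × 0.472 / 2.211) = 0.653 V.
V_GS = 0.383 + 0.653 = 1.04 V.

V_GS = 1.04 V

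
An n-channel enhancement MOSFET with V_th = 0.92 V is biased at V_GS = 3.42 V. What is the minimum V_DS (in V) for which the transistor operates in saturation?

The boundary between triode and saturation is V_DS = V_GS − V_th = V_ov.
V_ov = 3.42 − 0.92 = 2.5 V.

V_DS,sat = 2.50 V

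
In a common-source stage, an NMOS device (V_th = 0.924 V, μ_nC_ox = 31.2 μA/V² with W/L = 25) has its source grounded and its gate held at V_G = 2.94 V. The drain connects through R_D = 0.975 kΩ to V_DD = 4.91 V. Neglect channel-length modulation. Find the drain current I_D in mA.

I_D = 1.59 mA

V_GS = V_G = 2.94 V, so V_ov = 2.94 − 0.924 = 2.02 V.
k_n = μ_nC_ox · (W/L) = 0.78 mA/V².
Assume saturation: I_D = ½ k_n V_ov² = 0.5 × 0.78 × 2.02² = 1.59 mA, giving V_DS = V_DD − I_D R_D = 4.91 − 1.59 × 0.975 = 3.36 V.
V_DS = 3.36 V ≥ V_ov = 2.02 V, confirming saturation.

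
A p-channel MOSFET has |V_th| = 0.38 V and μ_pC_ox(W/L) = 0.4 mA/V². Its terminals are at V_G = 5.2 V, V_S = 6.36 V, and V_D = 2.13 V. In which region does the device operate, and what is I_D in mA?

Saturation; I_D = 0.122 mA

V_SG = V_S − V_G = 6.36 − 5.2 = 1.16 V; V_SD = V_S − V_D = 6.36 − 2.13 = 4.23 V.
V_ov = V_SG − |V_th| = 1.16 − 0.38 = 0.78 V.
Since V_SD = 4.23 V ≥ V_ov = 0.78 V, the device is in saturation.
I_D = ½ k_p V_ov² = 0.5 × 0.4 × 0.78² = 0.122 mA.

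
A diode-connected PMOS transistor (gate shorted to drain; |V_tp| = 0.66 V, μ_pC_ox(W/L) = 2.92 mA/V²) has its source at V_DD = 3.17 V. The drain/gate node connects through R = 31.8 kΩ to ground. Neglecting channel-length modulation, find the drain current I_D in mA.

I_D = 0.0719 mA

With gate tied to drain, V_SG = V_SD ≥ V_SG − |V_tp|, so the device is in saturation.
KCL at the drain: ½ k_p (V_SG − |V_tp|)² = (V_DD − V_SG)/R.
Let x = V_SG − 0.66. Then 46.4 x² + x − 2.51 = 0, giving x = 0.222 V (positive root), so V_SG = 0.882 V.
I_D = (V_DD − V_SG)/R = (3.17 − 0.882) / 31.8 = 0.0719 mA.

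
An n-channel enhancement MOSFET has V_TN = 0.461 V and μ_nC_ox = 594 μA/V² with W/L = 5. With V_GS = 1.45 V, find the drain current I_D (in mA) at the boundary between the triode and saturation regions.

I_D = 1.45 mA

At the boundary V_DS = V_ov = V_GS − V_TN = 1.45 − 0.461 = 0.989 V.
k_n = μ_nC_ox · (W/L) = 2.97 mA/V².
I_D = ½ k_n V_ov² = 0.5 × 2.97 × 0.989² = 1.45 mA.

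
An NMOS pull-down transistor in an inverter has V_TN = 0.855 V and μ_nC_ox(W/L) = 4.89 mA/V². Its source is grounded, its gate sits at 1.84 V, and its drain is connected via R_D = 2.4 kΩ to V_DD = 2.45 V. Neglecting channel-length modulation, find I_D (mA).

I_D = 0.930 mA

V_GS = V_G = 1.84 V, so V_ov = 1.84 − 0.855 = 0.985 V.
Assume saturation: I_D = ½ k_n V_ov² = 0.5 × 4.89 × 0.985² = 2.37 mA, giving V_DS = V_DD − I_D R_D = 2.45 − 2.37 × 2.4 = -3.24 V.
But -3.24 V < V_ov = 0.985 V, so the device is actually in triode.
In triode I_D = k_n[V_ov V_DS − ½ V_DS²] and I_D = (V_DD − V_DS)/R_D. Equating: 5.87 V_DS² − 12.56 V_DS + 2.45 = 0, giving V_DS = 0.217 V (the root below V_ov).
I_D = (2.45 − 0.217) / 2.4 = 0.93 mA.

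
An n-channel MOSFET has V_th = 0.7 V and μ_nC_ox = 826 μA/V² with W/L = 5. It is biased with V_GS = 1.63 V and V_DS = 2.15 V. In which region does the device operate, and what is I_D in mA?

k_n = μ_nC_ox · (W/L) = 4.13 mA/V².
V_ov = V_GS − V_th = 1.63 − 0.7 = 0.93 V.
Since V_DS = 2.15 V ≥ V_ov = 0.93 V, the device is in saturation.
I_D = ½ k_n V_ov² = 0.5 × 4.13 × 0.93² = 1.79 mA.

Saturation; I_D = 1.79 mA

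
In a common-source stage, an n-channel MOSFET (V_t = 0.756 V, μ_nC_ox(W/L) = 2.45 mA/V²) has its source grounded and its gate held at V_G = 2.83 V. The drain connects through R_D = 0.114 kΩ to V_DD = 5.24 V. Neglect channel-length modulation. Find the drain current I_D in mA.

I_D = 5.27 mA

V_GS = V_G = 2.83 V, so V_ov = 2.83 − 0.756 = 2.07 V.
Assume saturation: I_D = ½ k_n V_ov² = 0.5 × 2.45 × 2.07² = 5.27 mA, giving V_DS = V_DD − I_D R_D = 5.24 − 5.27 × 0.114 = 4.64 V.
V_DS = 4.64 V ≥ V_ov = 2.07 V, confirming saturation.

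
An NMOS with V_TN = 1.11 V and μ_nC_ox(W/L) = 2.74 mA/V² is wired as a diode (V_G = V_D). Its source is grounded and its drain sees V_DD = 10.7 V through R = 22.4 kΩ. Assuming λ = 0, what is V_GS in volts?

V_GS = 1.65 V

With gate tied to drain, V_GS = V_DS ≥ V_GS − V_TN, so the device is in saturation.
KCL at the drain: ½ k_n (V_GS − V_TN)² = (V_DD − V_GS)/R.
Let x = V_GS − 1.11. Then 30.7 x² + x − 9.59 = 0, giving x = 0.543 V (positive root), so V_GS = 1.65 V.
I_D = (V_DD − V_GS)/R = (10.7 − 1.65) / 22.4 = 0.404 mA.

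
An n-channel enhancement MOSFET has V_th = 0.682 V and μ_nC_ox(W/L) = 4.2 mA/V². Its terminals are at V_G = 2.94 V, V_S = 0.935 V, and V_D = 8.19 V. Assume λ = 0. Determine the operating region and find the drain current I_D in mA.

Saturation; I_D = 3.68 mA

V_GS = V_G − V_S = 2.94 − 0.935 = 2 V; V_DS = V_D − V_S = 8.19 − 0.935 = 7.25 V.
V_ov = V_GS − V_th = 2 − 0.682 = 1.32 V.
Since V_DS = 7.25 V ≥ V_ov = 1.32 V, the device is in saturation.
I_D = ½ k_n V_ov² = 0.5 × 4.2 × 1.32² = 3.68 mA.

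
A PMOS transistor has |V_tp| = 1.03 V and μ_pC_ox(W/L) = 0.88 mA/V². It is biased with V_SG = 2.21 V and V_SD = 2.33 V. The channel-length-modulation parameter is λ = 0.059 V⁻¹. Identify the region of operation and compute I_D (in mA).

Saturation; I_D = 0.697 mA

V_ov = V_SG − |V_tp| = 2.21 − 1.03 = 1.18 V.
Since V_SD = 2.33 V ≥ V_ov = 1.18 V, the device is in saturation.
I_D = ½ k_p V_ov² (1 + λ V_SD) = 0.5 × 0.88 × 1.18² × (1 + 0.059 × 2.33) = 0.697 mA.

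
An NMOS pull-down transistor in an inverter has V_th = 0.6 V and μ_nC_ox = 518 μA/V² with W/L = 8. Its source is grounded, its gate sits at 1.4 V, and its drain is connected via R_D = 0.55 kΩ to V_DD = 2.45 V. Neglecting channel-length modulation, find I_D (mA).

I_D = 1.33 mA

V_GS = V_G = 1.4 V, so V_ov = 1.4 − 0.6 = 0.8 V.
k_n = μ_nC_ox · (W/L) = 4.144 mA/V².
Assume saturation: I_D = ½ k_n V_ov² = 0.5 × 4.144 × 0.8² = 1.33 mA, giving V_DS = V_DD − I_D R_D = 2.45 − 1.33 × 0.55 = 1.72 V.
V_DS = 1.72 V ≥ V_ov = 0.8 V, confirming saturation.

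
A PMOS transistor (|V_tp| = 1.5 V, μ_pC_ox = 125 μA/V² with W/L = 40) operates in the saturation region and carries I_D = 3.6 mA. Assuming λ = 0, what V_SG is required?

V_SG = 2.70 V

k_p = μ_pC_ox · (W/L) = 5 mA/V².
In saturation I_D = ½ k_p (V_SG − |V_tp|)², so V_SG − |V_tp| = √(2 I_D / k_p) = √(2 × 3.6 / 5) = 1.2 V.
V_SG = 1.5 + 1.2 = 2.7 V.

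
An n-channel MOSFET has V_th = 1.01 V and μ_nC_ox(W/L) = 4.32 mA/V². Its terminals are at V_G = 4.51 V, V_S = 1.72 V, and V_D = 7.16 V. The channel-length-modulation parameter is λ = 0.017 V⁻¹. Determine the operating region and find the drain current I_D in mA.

V_GS = V_G − V_S = 4.51 − 1.72 = 2.79 V; V_DS = V_D − V_S = 7.16 − 1.72 = 5.44 V.
V_ov = V_GS − V_th = 2.79 − 1.01 = 1.78 V.
Since V_DS = 5.44 V ≥ V_ov = 1.78 V, the device is in saturation.
I_D = ½ k_n V_ov² (1 + λ V_DS) = 0.5 × 4.32 × 1.78² × (1 + 0.017 × 5.44) = 7.48 mA.

Saturation; I_D = 7.48 mA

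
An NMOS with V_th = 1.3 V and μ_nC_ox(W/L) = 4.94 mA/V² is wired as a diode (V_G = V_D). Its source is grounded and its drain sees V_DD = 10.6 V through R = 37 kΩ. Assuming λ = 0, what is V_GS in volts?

V_GS = 1.61 V

With gate tied to drain, V_GS = V_DS ≥ V_GS − V_th, so the device is in saturation.
KCL at the drain: ½ k_n (V_GS − V_th)² = (V_DD − V_GS)/R.
Let x = V_GS − 1.3. Then 91.4 x² + x − 9.3 = 0, giving x = 0.314 V (positive root), so V_GS = 1.61 V.
I_D = (V_DD − V_GS)/R = (10.6 − 1.61) / 37 = 0.243 mA.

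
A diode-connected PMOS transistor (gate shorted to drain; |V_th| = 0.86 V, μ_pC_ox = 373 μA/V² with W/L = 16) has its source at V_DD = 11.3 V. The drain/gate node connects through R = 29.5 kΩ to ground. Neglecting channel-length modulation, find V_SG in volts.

With gate tied to drain, V_SG = V_SD ≥ V_SG − |V_th|, so the device is in saturation.
k_p = μ_pC_ox · (W/L) = 5.968 mA/V².
KCL at the drain: ½ k_p (V_SG − |V_th|)² = (V_DD − V_SG)/R.
Let x = V_SG − 0.86. Then 88 x² + x − 10.44 = 0, giving x = 0.339 V (positive root), so V_SG = 1.2 V.
I_D = (V_DD − V_SG)/R = (11.3 − 1.2) / 29.5 = 0.342 mA.

V_SG = 1.20 V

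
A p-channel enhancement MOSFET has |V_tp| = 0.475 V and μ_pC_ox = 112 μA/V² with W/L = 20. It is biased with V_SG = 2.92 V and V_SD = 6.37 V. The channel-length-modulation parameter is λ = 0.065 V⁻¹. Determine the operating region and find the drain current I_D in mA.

k_p = μ_pC_ox · (W/L) = 2.24 mA/V².
V_ov = V_SG − |V_tp| = 2.92 − 0.475 = 2.44 V.
Since V_SD = 6.37 V ≥ V_ov = 2.44 V, the device is in saturation.
I_D = ½ k_p V_ov² (1 + λ V_SD) = 0.5 × 2.24 × 2.44² × (1 + 0.065 × 6.37) = 9.47 mA.

Saturation; I_D = 9.47 mA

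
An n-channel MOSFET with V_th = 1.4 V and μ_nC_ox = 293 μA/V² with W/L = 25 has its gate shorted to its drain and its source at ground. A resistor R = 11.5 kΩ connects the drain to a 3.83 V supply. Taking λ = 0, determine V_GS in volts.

With gate tied to drain, V_GS = V_DS ≥ V_GS − V_th, so the device is in saturation.
k_n = μ_nC_ox · (W/L) = 7.325 mA/V².
KCL at the drain: ½ k_n (V_GS − V_th)² = (V_DD − V_GS)/R.
Let x = V_GS − 1.4. Then 42.1 x² + x − 2.43 = 0, giving x = 0.229 V (positive root), so V_GS = 1.63 V.
I_D = (V_DD − V_GS)/R = (3.83 − 1.63) / 11.5 = 0.191 mA.

V_GS = 1.63 V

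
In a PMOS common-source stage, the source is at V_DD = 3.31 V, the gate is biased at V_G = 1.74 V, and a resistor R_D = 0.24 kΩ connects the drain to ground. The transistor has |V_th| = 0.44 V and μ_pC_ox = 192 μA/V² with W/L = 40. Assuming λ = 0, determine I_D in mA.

V_SG = V_DD − V_G = 3.31 − 1.74 = 1.57 V, so V_ov = 1.57 − 0.44 = 1.13 V.
k_p = μ_pC_ox · (W/L) = 7.68 mA/V².
Assume saturation: I_D = ½ k_p V_ov² = 0.5 × 7.68 × 1.13² = 4.9 mA, giving V_SD = V_DD − I_D R_D = 3.31 − 4.9 × 0.24 = 2.13 V.
V_SD = 2.13 V ≥ V_ov = 1.13 V, confirming saturation.

I_D = 4.90 mA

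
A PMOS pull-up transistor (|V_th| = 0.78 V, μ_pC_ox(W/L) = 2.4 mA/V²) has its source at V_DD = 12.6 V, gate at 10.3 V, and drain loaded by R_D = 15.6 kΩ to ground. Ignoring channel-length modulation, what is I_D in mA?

I_D = 0.793 mA

V_SG = V_DD − V_G = 12.6 − 10.3 = 2.3 V, so V_ov = 2.3 − 0.78 = 1.52 V.
Assume saturation: I_D = ½ k_p V_ov² = 0.5 × 2.4 × 1.52² = 2.77 mA, giving V_SD = V_DD − I_D R_D = 12.6 − 2.77 × 15.6 = -30.7 V.
But -30.7 V < V_ov = 1.52 V, so the device is actually in triode.
In triode I_D = k_p[V_ov V_SD − ½ V_SD²] and I_D = (V_DD − V_SD)/R_D. Equating: 18.7 V_SD² − 57.91 V_SD + 12.6 = 0, giving V_SD = 0.236 V (the root below V_ov).
I_D = (12.6 − 0.236) / 15.6 = 0.793 mA.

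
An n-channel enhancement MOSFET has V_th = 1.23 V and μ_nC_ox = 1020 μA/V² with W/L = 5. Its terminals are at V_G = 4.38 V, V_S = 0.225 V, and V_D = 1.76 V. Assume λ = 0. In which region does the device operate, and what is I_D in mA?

V_GS = V_G − V_S = 4.38 − 0.225 = 4.16 V; V_DS = V_D − V_S = 1.76 − 0.225 = 1.53 V.
k_n = μ_nC_ox · (W/L) = 5.1 mA/V².
V_ov = V_GS − V_th = 4.16 − 1.23 = 2.93 V.
Since V_DS = 1.53 V < V_ov = 2.93 V, the device is in the triode region.
I_D = k_n [V_ov · V_DS − ½ V_DS²] = 5.1 × [2.93 × 1.53 − 0.5 × 1.53²] = 16.9 mA.

Triode; I_D = 16.9 mA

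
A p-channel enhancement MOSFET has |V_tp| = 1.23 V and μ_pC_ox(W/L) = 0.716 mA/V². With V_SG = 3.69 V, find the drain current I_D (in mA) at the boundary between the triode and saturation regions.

At the boundary V_SD = V_ov = V_SG − |V_tp| = 3.69 − 1.23 = 2.46 V.
I_D = ½ k_p V_ov² = 0.5 × 0.716 × 2.46² = 2.17 mA.

I_D = 2.17 mA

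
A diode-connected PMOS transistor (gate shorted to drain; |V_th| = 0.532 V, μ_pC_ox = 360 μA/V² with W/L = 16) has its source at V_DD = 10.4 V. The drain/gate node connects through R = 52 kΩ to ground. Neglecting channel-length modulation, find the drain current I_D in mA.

I_D = 0.185 mA

With gate tied to drain, V_SG = V_SD ≥ V_SG − |V_th|, so the device is in saturation.
k_p = μ_pC_ox · (W/L) = 5.76 mA/V².
KCL at the drain: ½ k_p (V_SG − |V_th|)² = (V_DD − V_SG)/R.
Let x = V_SG − 0.532. Then 150 x² + x − 9.868 = 0, giving x = 0.253 V (positive root), so V_SG = 0.785 V.
I_D = (V_DD − V_SG)/R = (10.4 − 0.785) / 52 = 0.185 mA.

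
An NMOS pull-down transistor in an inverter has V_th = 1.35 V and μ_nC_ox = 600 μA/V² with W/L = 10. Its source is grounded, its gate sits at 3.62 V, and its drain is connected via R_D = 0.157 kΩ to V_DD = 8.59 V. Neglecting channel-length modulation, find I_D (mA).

V_GS = V_G = 3.62 V, so V_ov = 3.62 − 1.35 = 2.27 V.
k_n = μ_nC_ox · (W/L) = 6 mA/V².
Assume saturation: I_D = ½ k_n V_ov² = 0.5 × 6 × 2.27² = 15.5 mA, giving V_DS = V_DD − I_D R_D = 8.59 − 15.5 × 0.157 = 6.16 V.
V_DS = 6.16 V ≥ V_ov = 2.27 V, confirming saturation.

I_D = 15.5 mA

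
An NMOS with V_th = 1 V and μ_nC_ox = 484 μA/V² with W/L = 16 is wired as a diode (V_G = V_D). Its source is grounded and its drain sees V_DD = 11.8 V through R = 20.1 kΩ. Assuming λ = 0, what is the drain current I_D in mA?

I_D = 0.519 mA

With gate tied to drain, V_GS = V_DS ≥ V_GS − V_th, so the device is in saturation.
k_n = μ_nC_ox · (W/L) = 7.744 mA/V².
KCL at the drain: ½ k_n (V_GS − V_th)² = (V_DD − V_GS)/R.
Let x = V_GS − 1. Then 77.8 x² + x − 10.8 = 0, giving x = 0.366 V (positive root), so V_GS = 1.37 V.
I_D = (V_DD − V_GS)/R = (11.8 − 1.37) / 20.1 = 0.519 mA.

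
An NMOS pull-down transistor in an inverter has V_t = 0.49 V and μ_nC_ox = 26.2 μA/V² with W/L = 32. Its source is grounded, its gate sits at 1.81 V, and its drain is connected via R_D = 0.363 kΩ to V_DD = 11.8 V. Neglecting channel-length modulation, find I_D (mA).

I_D = 0.730 mA

V_GS = V_G = 1.81 V, so V_ov = 1.81 − 0.49 = 1.32 V.
k_n = μ_nC_ox · (W/L) = 0.8384 mA/V².
Assume saturation: I_D = ½ k_n V_ov² = 0.5 × 0.8384 × 1.32² = 0.73 mA, giving V_DS = V_DD − I_D R_D = 11.8 − 0.73 × 0.363 = 11.5 V.
V_DS = 11.5 V ≥ V_ov = 1.32 V, confirming saturation.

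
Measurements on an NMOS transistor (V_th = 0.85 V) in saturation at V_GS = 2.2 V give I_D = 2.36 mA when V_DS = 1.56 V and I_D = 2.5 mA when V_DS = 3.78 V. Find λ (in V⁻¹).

λ = 0.0279 V⁻¹

With V_GS fixed, I_D ∝ (1 + λ V_DS) in saturation, so I_D2/I_D1 = (1 + λ V_DS2)/(1 + λ V_DS1).
2.5/2.36 = 1.059 = (1 + 3.78 λ)/(1 + 1.56 λ).
Solving: λ (I_D1 V_DS2 − I_D2 V_DS1) = I_D2 − I_D1, so λ = (2.5 − 2.36) / (2.36 × 3.78 − 2.5 × 1.56) = 0.14 / 5.02 = 0.0279 V⁻¹.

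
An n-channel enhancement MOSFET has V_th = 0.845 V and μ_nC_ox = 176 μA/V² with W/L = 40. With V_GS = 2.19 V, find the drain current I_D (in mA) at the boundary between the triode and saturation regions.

At the boundary V_DS = V_ov = V_GS − V_th = 2.19 − 0.845 = 1.34 V.
k_n = μ_nC_ox · (W/L) = 7.04 mA/V².
I_D = ½ k_n V_ov² = 0.5 × 7.04 × 1.34² = 6.37 mA.

I_D = 6.37 mA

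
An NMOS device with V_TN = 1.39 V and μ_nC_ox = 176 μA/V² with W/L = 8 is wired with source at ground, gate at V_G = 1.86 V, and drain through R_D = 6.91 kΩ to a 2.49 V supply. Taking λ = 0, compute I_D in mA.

I_D = 0.156 mA

V_GS = V_G = 1.86 V, so V_ov = 1.86 − 1.39 = 0.47 V.
k_n = μ_nC_ox · (W/L) = 1.408 mA/V².
Assume saturation: I_D = ½ k_n V_ov² = 0.5 × 1.408 × 0.47² = 0.156 mA, giving V_DS = V_DD − I_D R_D = 2.49 − 0.156 × 6.91 = 1.42 V.
V_DS = 1.42 V ≥ V_ov = 0.47 V, confirming saturation.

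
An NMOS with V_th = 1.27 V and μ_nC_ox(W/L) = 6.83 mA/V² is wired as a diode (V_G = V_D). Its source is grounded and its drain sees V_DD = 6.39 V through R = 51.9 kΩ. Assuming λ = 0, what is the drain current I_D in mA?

With gate tied to drain, V_GS = V_DS ≥ V_GS − V_th, so the device is in saturation.
KCL at the drain: ½ k_n (V_GS − V_th)² = (V_DD − V_GS)/R.
Let x = V_GS − 1.27. Then 177 x² + x − 5.12 = 0, giving x = 0.167 V (positive root), so V_GS = 1.44 V.
I_D = (V_DD − V_GS)/R = (6.39 − 1.44) / 51.9 = 0.0954 mA.

I_D = 0.0954 mA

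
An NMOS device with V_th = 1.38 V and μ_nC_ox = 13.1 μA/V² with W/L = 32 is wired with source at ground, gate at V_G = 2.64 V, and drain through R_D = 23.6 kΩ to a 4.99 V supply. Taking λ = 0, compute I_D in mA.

V_GS = V_G = 2.64 V, so V_ov = 2.64 − 1.38 = 1.26 V.
k_n = μ_nC_ox · (W/L) = 0.4192 mA/V².
Assume saturation: I_D = ½ k_n V_ov² = 0.5 × 0.4192 × 1.26² = 0.333 mA, giving V_DS = V_DD − I_D R_D = 4.99 − 0.333 × 23.6 = -2.86 V.
But -2.86 V < V_ov = 1.26 V, so the device is actually in triode.
In triode I_D = k_n[V_ov V_DS − ½ V_DS²] and I_D = (V_DD − V_DS)/R_D. Equating: 4.95 V_DS² − 13.47 V_DS + 4.99 = 0, giving V_DS = 0.443 V (the root below V_ov).
I_D = (4.99 − 0.443) / 23.6 = 0.193 mA.

I_D = 0.193 mA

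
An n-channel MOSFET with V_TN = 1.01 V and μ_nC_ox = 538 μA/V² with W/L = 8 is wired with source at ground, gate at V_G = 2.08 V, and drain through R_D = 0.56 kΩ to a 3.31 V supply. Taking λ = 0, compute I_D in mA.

V_GS = V_G = 2.08 V, so V_ov = 2.08 − 1.01 = 1.07 V.
k_n = μ_nC_ox · (W/L) = 4.304 mA/V².
Assume saturation: I_D = ½ k_n V_ov² = 0.5 × 4.304 × 1.07² = 2.46 mA, giving V_DS = V_DD − I_D R_D = 3.31 − 2.46 × 0.56 = 1.93 V.
V_DS = 1.93 V ≥ V_ov = 1.07 V, confirming saturation.

I_D = 2.46 mA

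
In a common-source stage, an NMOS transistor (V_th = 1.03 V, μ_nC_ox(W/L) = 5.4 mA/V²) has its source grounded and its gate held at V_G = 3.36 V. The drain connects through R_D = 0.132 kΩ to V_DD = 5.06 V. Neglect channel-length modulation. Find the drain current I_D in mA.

I_D = 14.7 mA

V_GS = V_G = 3.36 V, so V_ov = 3.36 − 1.03 = 2.33 V.
Assume saturation: I_D = ½ k_n V_ov² = 0.5 × 5.4 × 2.33² = 14.7 mA, giving V_DS = V_DD − I_D R_D = 5.06 − 14.7 × 0.132 = 3.13 V.
V_DS = 3.13 V ≥ V_ov = 2.33 V, confirming saturation.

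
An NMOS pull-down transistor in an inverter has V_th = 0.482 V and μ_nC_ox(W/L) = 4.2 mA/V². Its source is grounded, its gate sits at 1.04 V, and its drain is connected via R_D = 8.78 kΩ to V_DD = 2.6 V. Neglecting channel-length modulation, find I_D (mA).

I_D = 0.281 mA

V_GS = V_G = 1.04 V, so V_ov = 1.04 − 0.482 = 0.558 V.
Assume saturation: I_D = ½ k_n V_ov² = 0.5 × 4.2 × 0.558² = 0.654 mA, giving V_DS = V_DD − I_D R_D = 2.6 − 0.654 × 8.78 = -3.14 V.
But -3.14 V < V_ov = 0.558 V, so the device is actually in triode.
In triode I_D = k_n[V_ov V_DS − ½ V_DS²] and I_D = (V_DD − V_DS)/R_D. Equating: 18.4 V_DS² − 21.58 V_DS + 2.6 = 0, giving V_DS = 0.136 V (the root below V_ov).
I_D = (2.6 − 0.136) / 8.78 = 0.281 mA.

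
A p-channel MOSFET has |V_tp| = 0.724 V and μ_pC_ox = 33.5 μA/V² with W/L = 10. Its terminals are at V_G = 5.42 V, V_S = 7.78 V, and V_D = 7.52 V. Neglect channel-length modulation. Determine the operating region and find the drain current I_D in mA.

Triode; I_D = 0.131 mA

V_SG = V_S − V_G = 7.78 − 5.42 = 2.36 V; V_SD = V_S − V_D = 7.78 − 7.52 = 0.26 V.
k_p = μ_pC_ox · (W/L) = 0.335 mA/V².
V_ov = V_SG − |V_tp| = 2.36 − 0.724 = 1.64 V.
Since V_SD = 0.26 V < V_ov = 1.64 V, the device is in the triode region.
I_D = k_p [V_ov · V_SD − ½ V_SD²] = 0.335 × [1.64 × 0.26 − 0.5 × 0.26²] = 0.131 mA.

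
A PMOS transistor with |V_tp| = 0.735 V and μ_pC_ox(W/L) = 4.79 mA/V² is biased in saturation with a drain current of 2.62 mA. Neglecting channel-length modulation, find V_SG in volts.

V_SG = 1.78 V

In saturation I_D = ½ k_p (V_SG − |V_tp|)², so V_SG − |V_tp| = √(2 I_D / k_p) = √(2 × 2.62 / 4.79) = 1.05 V.
V_SG = 0.735 + 1.05 = 1.78 V.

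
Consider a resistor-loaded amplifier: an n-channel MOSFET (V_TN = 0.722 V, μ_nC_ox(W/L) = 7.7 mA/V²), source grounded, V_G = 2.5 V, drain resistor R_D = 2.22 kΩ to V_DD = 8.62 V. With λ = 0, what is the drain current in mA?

V_GS = V_G = 2.5 V, so V_ov = 2.5 − 0.722 = 1.78 V.
Assume saturation: I_D = ½ k_n V_ov² = 0.5 × 7.7 × 1.78² = 12.2 mA, giving V_DS = V_DD − I_D R_D = 8.62 − 12.2 × 2.22 = -18.4 V.
But -18.4 V < V_ov = 1.78 V, so the device is actually in triode.
In triode I_D = k_n[V_ov V_DS − ½ V_DS²] and I_D = (V_DD − V_DS)/R_D. Equating: 8.55 V_DS² − 31.39 V_DS + 8.62 = 0, giving V_DS = 0.299 V (the root below V_ov).
I_D = (8.62 − 0.299) / 2.22 = 3.75 mA.

I_D = 3.75 mA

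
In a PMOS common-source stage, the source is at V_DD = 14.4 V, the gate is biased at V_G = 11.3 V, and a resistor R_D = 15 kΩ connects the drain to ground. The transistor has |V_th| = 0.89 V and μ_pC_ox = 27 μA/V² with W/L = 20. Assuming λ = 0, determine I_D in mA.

V_SG = V_DD − V_G = 14.4 − 11.3 = 3.1 V, so V_ov = 3.1 − 0.89 = 2.21 V.
k_p = μ_pC_ox · (W/L) = 0.54 mA/V².
Assume saturation: I_D = ½ k_p V_ov² = 0.5 × 0.54 × 2.21² = 1.32 mA, giving V_SD = V_DD − I_D R_D = 14.4 − 1.32 × 15 = -5.38 V.
But -5.38 V < V_ov = 2.21 V, so the device is actually in triode.
In triode I_D = k_p[V_ov V_SD − ½ V_SD²] and I_D = (V_DD − V_SD)/R_D. Equating: 4.05 V_SD² − 18.9 V_SD + 14.4 = 0, giving V_SD = 0.959 V (the root below V_ov).
I_D = (14.4 − 0.959) / 15 = 0.896 mA.

I_D = 0.896 mA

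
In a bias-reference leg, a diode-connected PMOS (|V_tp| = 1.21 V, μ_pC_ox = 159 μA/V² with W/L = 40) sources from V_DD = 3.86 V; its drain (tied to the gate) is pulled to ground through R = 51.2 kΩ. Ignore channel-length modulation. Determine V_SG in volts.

V_SG = 1.33 V

With gate tied to drain, V_SG = V_SD ≥ V_SG − |V_tp|, so the device is in saturation.
k_p = μ_pC_ox · (W/L) = 6.36 mA/V².
KCL at the drain: ½ k_p (V_SG − |V_tp|)² = (V_DD − V_SG)/R.
Let x = V_SG − 1.21. Then 163 x² + x − 2.65 = 0, giving x = 0.125 V (positive root), so V_SG = 1.33 V.
I_D = (V_DD − V_SG)/R = (3.86 − 1.33) / 51.2 = 0.0493 mA.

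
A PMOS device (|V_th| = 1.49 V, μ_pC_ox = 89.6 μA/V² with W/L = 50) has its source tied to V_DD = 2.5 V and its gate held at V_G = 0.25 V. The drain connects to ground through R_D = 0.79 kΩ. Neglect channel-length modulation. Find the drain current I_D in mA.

I_D = 1.29 mA

V_SG = V_DD − V_G = 2.5 − 0.25 = 2.25 V, so V_ov = 2.25 − 1.49 = 0.76 V.
k_p = μ_pC_ox · (W/L) = 4.48 mA/V².
Assume saturation: I_D = ½ k_p V_ov² = 0.5 × 4.48 × 0.76² = 1.29 mA, giving V_SD = V_DD − I_D R_D = 2.5 − 1.29 × 0.79 = 1.48 V.
V_SD = 1.48 V ≥ V_ov = 0.76 V, confirming saturation.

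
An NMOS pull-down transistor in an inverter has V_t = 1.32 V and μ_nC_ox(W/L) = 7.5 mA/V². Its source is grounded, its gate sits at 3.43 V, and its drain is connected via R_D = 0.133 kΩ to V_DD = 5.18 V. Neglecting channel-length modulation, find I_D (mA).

V_GS = V_G = 3.43 V, so V_ov = 3.43 − 1.32 = 2.11 V.
Assume saturation: I_D = ½ k_n V_ov² = 0.5 × 7.5 × 2.11² = 16.7 mA, giving V_DS = V_DD − I_D R_D = 5.18 − 16.7 × 0.133 = 2.96 V.
V_DS = 2.96 V ≥ V_ov = 2.11 V, confirming saturation.

I_D = 16.7 mA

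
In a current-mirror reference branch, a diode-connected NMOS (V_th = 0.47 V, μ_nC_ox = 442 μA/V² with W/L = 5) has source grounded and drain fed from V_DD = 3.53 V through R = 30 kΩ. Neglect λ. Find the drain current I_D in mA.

With gate tied to drain, V_GS = V_DS ≥ V_GS − V_th, so the device is in saturation.
k_n = μ_nC_ox · (W/L) = 2.21 mA/V².
KCL at the drain: ½ k_n (V_GS − V_th)² = (V_DD − V_GS)/R.
Let x = V_GS − 0.47. Then 33.1 x² + x − 3.06 = 0, giving x = 0.289 V (positive root), so V_GS = 0.759 V.
I_D = (V_DD − V_GS)/R = (3.53 − 0.759) / 30 = 0.0924 mA.

I_D = 0.0924 mA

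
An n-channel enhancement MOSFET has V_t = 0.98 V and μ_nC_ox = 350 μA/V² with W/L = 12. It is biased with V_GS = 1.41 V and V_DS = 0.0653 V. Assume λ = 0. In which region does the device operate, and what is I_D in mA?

k_n = μ_nC_ox · (W/L) = 4.2 mA/V².
V_ov = V_GS − V_t = 1.41 − 0.98 = 0.43 V.
Since V_DS = 0.0653 V < V_ov = 0.43 V, the device is in the triode region.
I_D = k_n [V_ov · V_DS − ½ V_DS²] = 4.2 × [0.43 × 0.0653 − 0.5 × 0.0653²] = 0.109 mA.

Triode; I_D = 0.109 mA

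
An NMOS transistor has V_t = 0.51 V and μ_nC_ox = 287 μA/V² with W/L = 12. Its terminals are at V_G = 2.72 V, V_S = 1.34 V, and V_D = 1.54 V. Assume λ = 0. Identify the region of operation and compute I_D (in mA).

V_GS = V_G − V_S = 2.72 − 1.34 = 1.38 V; V_DS = V_D − V_S = 1.54 − 1.34 = 0.2 V.
k_n = μ_nC_ox · (W/L) = 3.444 mA/V².
V_ov = V_GS − V_t = 1.38 − 0.51 = 0.87 V.
Since V_DS = 0.2 V < V_ov = 0.87 V, the device is in the triode region.
I_D = k_n [V_ov · V_DS − ½ V_DS²] = 3.444 × [0.87 × 0.2 − 0.5 × 0.2²] = 0.53 mA.

Triode; I_D = 0.530 mA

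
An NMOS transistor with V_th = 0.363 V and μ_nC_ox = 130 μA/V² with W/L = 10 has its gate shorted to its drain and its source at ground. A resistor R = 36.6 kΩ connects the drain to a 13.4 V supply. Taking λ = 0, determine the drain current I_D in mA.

I_D = 0.337 mA

With gate tied to drain, V_GS = V_DS ≥ V_GS − V_th, so the device is in saturation.
k_n = μ_nC_ox · (W/L) = 1.3 mA/V².
KCL at the drain: ½ k_n (V_GS − V_th)² = (V_DD − V_GS)/R.
Let x = V_GS − 0.363. Then 23.8 x² + x − 13.04 = 0, giving x = 0.72 V (positive root), so V_GS = 1.08 V.
I_D = (V_DD − V_GS)/R = (13.4 − 1.08) / 36.6 = 0.337 mA.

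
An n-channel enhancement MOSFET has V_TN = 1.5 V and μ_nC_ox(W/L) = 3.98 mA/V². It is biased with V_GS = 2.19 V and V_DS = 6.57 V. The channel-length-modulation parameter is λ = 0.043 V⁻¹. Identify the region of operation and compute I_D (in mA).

V_ov = V_GS − V_TN = 2.19 − 1.5 = 0.69 V.
Since V_DS = 6.57 V ≥ V_ov = 0.69 V, the device is in saturation.
I_D = ½ k_n V_ov² (1 + λ V_DS) = 0.5 × 3.98 × 0.69² × (1 + 0.043 × 6.57) = 1.22 mA.

Saturation; I_D = 1.22 mA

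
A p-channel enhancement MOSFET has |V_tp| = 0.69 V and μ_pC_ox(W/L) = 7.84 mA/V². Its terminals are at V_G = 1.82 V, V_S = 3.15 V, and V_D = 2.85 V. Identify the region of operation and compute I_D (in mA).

Triode; I_D = 1.15 mA

V_SG = V_S − V_G = 3.15 − 1.82 = 1.33 V; V_SD = V_S − V_D = 3.15 − 2.85 = 0.3 V.
V_ov = V_SG − |V_tp| = 1.33 − 0.69 = 0.64 V.
Since V_SD = 0.3 V < V_ov = 0.64 V, the device is in the triode region.
I_D = k_p [V_ov · V_SD − ½ V_SD²] = 7.84 × [0.64 × 0.3 − 0.5 × 0.3²] = 1.15 mA.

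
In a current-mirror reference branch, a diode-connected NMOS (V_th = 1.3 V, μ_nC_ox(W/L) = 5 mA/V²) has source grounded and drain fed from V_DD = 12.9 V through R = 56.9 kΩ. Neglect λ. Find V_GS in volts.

With gate tied to drain, V_GS = V_DS ≥ V_GS − V_th, so the device is in saturation.
KCL at the drain: ½ k_n (V_GS − V_th)² = (V_DD − V_GS)/R.
Let x = V_GS − 1.3. Then 142 x² + x − 11.6 = 0, giving x = 0.282 V (positive root), so V_GS = 1.58 V.
I_D = (V_DD − V_GS)/R = (12.9 − 1.58) / 56.9 = 0.199 mA.

V_GS = 1.58 V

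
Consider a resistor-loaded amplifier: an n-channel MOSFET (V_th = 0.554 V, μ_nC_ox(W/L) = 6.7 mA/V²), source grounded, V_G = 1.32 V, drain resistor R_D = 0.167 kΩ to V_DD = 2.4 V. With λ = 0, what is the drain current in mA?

I_D = 1.97 mA

V_GS = V_G = 1.32 V, so V_ov = 1.32 − 0.554 = 0.766 V.
Assume saturation: I_D = ½ k_n V_ov² = 0.5 × 6.7 × 0.766² = 1.97 mA, giving V_DS = V_DD − I_D R_D = 2.4 − 1.97 × 0.167 = 2.07 V.
V_DS = 2.07 V ≥ V_ov = 0.766 V, confirming saturation.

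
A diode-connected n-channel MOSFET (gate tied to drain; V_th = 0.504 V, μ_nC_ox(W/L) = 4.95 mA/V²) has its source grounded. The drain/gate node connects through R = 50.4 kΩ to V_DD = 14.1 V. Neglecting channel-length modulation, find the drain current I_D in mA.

With gate tied to drain, V_GS = V_DS ≥ V_GS − V_th, so the device is in saturation.
KCL at the drain: ½ k_n (V_GS − V_th)² = (V_DD − V_GS)/R.
Let x = V_GS − 0.504. Then 125 x² + x − 13.6 = 0, giving x = 0.326 V (positive root), so V_GS = 0.83 V.
I_D = (V_DD − V_GS)/R = (14.1 − 0.83) / 50.4 = 0.263 mA.

I_D = 0.263 mA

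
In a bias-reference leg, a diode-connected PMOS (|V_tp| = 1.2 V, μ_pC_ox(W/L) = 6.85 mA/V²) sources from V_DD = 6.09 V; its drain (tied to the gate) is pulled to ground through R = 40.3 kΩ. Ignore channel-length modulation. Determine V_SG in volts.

V_SG = 1.38 V

With gate tied to drain, V_SG = V_SD ≥ V_SG − |V_tp|, so the device is in saturation.
KCL at the drain: ½ k_p (V_SG − |V_tp|)² = (V_DD − V_SG)/R.
Let x = V_SG − 1.2. Then 138 x² + x − 4.89 = 0, giving x = 0.185 V (positive root), so V_SG = 1.38 V.
I_D = (V_DD − V_SG)/R = (6.09 − 1.38) / 40.3 = 0.117 mA.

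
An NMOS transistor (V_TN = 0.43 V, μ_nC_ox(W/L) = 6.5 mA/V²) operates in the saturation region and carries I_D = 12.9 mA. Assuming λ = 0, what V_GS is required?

In saturation I_D = ½ k_n (V_GS − V_TN)², so V_GS − V_TN = √(2 I_D / k_n) = √(2 × 12.9 / 6.5) = 1.99 V.
V_GS = 0.43 + 1.99 = 2.42 V.

V_GS = 2.42 V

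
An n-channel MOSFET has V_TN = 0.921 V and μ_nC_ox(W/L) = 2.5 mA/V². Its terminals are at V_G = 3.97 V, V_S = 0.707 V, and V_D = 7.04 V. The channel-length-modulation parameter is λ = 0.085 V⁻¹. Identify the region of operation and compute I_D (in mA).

Saturation; I_D = 10.5 mA

V_GS = V_G − V_S = 3.97 − 0.707 = 3.26 V; V_DS = V_D − V_S = 7.04 − 0.707 = 6.33 V.
V_ov = V_GS − V_TN = 3.26 − 0.921 = 2.34 V.
Since V_DS = 6.33 V ≥ V_ov = 2.34 V, the device is in saturation.
I_D = ½ k_n V_ov² (1 + λ V_DS) = 0.5 × 2.5 × 2.34² × (1 + 0.085 × 6.33) = 10.5 mA.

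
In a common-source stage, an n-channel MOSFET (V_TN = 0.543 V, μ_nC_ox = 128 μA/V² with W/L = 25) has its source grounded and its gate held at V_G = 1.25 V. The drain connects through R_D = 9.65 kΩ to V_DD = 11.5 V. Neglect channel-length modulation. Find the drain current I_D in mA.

I_D = 0.800 mA

V_GS = V_G = 1.25 V, so V_ov = 1.25 − 0.543 = 0.707 V.
k_n = μ_nC_ox · (W/L) = 3.2 mA/V².
Assume saturation: I_D = ½ k_n V_ov² = 0.5 × 3.2 × 0.707² = 0.8 mA, giving V_DS = V_DD − I_D R_D = 11.5 − 0.8 × 9.65 = 3.78 V.
V_DS = 3.78 V ≥ V_ov = 0.707 V, confirming saturation.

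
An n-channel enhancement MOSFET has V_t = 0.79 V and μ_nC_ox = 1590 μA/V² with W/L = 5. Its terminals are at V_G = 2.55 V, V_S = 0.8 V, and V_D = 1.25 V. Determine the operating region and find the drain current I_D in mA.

Triode; I_D = 2.63 mA

V_GS = V_G − V_S = 2.55 − 0.8 = 1.75 V; V_DS = V_D − V_S = 1.25 − 0.8 = 0.45 V.
k_n = μ_nC_ox · (W/L) = 7.95 mA/V².
V_ov = V_GS − V_t = 1.75 − 0.79 = 0.96 V.
Since V_DS = 0.45 V < V_ov = 0.96 V, the device is in the triode region.
I_D = k_n [V_ov · V_DS − ½ V_DS²] = 7.95 × [0.96 × 0.45 − 0.5 × 0.45²] = 2.63 mA.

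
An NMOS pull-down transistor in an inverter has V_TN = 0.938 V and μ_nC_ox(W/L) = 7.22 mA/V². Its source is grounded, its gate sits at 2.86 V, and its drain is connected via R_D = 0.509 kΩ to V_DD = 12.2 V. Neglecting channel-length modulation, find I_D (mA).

I_D = 13.3 mA

V_GS = V_G = 2.86 V, so V_ov = 2.86 − 0.938 = 1.92 V.
Assume saturation: I_D = ½ k_n V_ov² = 0.5 × 7.22 × 1.92² = 13.3 mA, giving V_DS = V_DD − I_D R_D = 12.2 − 13.3 × 0.509 = 5.41 V.
V_DS = 5.41 V ≥ V_ov = 1.92 V, confirming saturation.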